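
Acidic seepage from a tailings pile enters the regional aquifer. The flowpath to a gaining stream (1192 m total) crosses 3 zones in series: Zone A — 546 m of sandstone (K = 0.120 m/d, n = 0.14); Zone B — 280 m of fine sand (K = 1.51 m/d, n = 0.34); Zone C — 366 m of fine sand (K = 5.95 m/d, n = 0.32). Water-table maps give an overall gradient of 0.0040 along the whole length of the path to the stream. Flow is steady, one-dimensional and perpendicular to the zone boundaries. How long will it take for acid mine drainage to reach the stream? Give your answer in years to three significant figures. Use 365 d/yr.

Continuity: the same q passes through each zone, so ΔH = q·Σ(L_j/K_j) — the zones act as resistances in series.
Σ(L/K) = 546/0.120 + 280/1.51 + 366/5.95 = 4550 + 185.4 + 61.51 = 4797 d
K_eq = L_total / Σ(L/K) = 1192 / 4797 = 0.2485 m/d
q = K_eq · i = 0.2485 × 0.0040 = 9.940e-4 m/d (same in every zone)
Zone A: v = q/n = 9.940e-4/0.14 = 0.007100 m/d → t_A = 546/0.007100 = 76900 d
Zone B: v = q/n = 9.940e-4/0.34 = 0.002923 m/d → t_B = 280/0.002923 = 95780 d
Zone C: v = q/n = 9.940e-4/0.32 = 0.003106 m/d → t_C = 366/0.003106 = 117800 d
Total t = 76900 + 95780 + 117800 = 290500 d
   = 290500 / 365 = 796 yr

796 years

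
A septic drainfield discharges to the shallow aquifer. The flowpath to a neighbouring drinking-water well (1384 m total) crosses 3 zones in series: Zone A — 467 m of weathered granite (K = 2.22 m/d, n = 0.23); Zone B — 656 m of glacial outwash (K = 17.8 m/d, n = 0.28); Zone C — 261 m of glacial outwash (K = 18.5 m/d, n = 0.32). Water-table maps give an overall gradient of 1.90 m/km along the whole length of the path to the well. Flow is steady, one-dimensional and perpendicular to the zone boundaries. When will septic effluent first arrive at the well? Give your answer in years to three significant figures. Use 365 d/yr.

Continuity: the same q passes through each zone, so ΔH = q·Σ(L_j/K_j) — the zones act as resistances in series.
Σ(L/K) = 467/2.22 + 656/17.8 + 261/18.5 = 210.4 + 36.85 + 14.11 = 261.3 d
K_eq = L_total / Σ(L/K) = 1384 / 261.3 = 5.296 m/d
q = K_eq · i = 5.296 × 0.0019 = 0.01006 m/d (same in every zone)
Zone A: v = q/n = 0.01006/0.23 = 0.04375 m/d → t_A = 467/0.04375 = 10670 d
Zone B: v = q/n = 0.01006/0.28 = 0.03594 m/d → t_B = 656/0.03594 = 18250 d
Zone C: v = q/n = 0.01006/0.32 = 0.03145 m/d → t_C = 261/0.03145 = 8300 d
Total t = 10670 + 18250 + 8300 = 37230 d
   = 37230 / 365 = 102 yr

102 years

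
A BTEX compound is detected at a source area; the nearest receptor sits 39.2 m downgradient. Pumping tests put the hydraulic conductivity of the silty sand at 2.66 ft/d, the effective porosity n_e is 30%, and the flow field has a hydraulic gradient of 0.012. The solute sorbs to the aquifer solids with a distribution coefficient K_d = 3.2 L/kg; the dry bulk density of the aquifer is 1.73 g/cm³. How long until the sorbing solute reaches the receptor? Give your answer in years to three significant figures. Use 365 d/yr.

64.4 years

K = 2.66 ft/d × 0.3048 = 0.8108 m/d
Specific discharge q = 0.8108 × 0.012 = 0.009729 m/d
v_s = q/n_e = 0.009729/0.30 = 0.03243 m/d
Retardation R = 1 + ρ_b·K_d/n = 1 + 1.73×3.2/0.30 = 19.45
Contaminant velocity v_c = v/R = 0.03243/19.45 = 0.001667 m/d
t = L/v_c = 39.2/0.001667 = 23510 d
   = 23510/365 = 64.4 yr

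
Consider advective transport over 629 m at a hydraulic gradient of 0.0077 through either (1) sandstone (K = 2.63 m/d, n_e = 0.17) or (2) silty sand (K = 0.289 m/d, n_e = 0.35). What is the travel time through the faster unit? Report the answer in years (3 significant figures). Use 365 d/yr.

14.5 years

Unit 1 (sandstone): v = 2.63×0.0077/0.17 = 0.1191 m/d, t = 629/0.1191 = 5280 d
Unit 2 (silty sand): v = 0.289×0.0077/0.35 = 0.006358 m/d, t = 629/0.006358 = 98930 d
Faster: 5280 d / 365 = 14.5 yr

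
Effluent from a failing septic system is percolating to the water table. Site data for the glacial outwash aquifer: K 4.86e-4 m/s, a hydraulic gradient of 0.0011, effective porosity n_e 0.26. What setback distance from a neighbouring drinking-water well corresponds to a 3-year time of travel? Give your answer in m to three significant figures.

195 m

K = 4.86e-4 m/s × 86400 s/d = 41.99 m/d
q = Ki = 41.99 × 0.0011 = 0.04619 m/d
v = Ki/n = 41.99·0.0011/0.26 = 0.1777 m/d
T = 3 yr × 365 = 1095 d
L = v × T = 0.1777 × 1095 = 194.5 m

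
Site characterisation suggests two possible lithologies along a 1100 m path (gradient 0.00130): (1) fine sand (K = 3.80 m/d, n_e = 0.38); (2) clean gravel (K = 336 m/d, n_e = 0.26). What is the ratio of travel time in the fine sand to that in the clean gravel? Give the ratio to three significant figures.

129

Unit 1 (fine sand): v = 3.80×0.0013/0.38 = 0.01300 m/d, t = 1100/0.01300 = 84620 d
Unit 2 (clean gravel): v = 336×0.0013/0.26 = 1.680 m/d, t = 1100/1.680 = 654.8 d
t(fine sand) / t(clean gravel) = 84620/654.8 = 129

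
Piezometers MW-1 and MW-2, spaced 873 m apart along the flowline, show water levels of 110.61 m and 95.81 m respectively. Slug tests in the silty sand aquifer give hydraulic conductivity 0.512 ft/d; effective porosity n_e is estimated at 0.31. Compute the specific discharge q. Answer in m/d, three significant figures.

0.00265 m/d

Hydraulic gradient i = (110.61 − 95.81) / 873 = 14.80 / 873 = 0.01695
K = 0.512 ft/d × 0.3048 = 0.1561 m/d
Darcy flux q = K·i = 0.1561 × 0.01695 = 0.002646 m/d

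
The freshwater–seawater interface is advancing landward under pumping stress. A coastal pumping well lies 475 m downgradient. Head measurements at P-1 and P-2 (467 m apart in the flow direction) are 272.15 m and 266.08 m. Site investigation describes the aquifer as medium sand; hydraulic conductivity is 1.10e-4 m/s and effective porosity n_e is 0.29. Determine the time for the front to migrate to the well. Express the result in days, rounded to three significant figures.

1120 days

Hydraulic gradient i = (272.15 − 266.08) / 467 = 6.07 / 467 = 0.01300
K = 1.10e-4 m/s × 86400 s/d = 9.504 m/d
Specific discharge q = 9.504 × 0.01300 = 0.1235 m/d
v_s = q/n_e = 0.1235/0.29 = 0.4260 m/d
t = L / v = 475 / 0.4260 = 1115 d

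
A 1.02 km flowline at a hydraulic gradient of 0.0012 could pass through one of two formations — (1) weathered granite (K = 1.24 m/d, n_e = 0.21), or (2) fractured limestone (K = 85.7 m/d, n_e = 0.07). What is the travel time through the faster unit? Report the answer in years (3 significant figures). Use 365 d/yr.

1.90 years

Unit 1 (weathered granite): v = 1.24×0.0012/0.21 = 0.007086 m/d, t = 1020/0.007086 = 144000 d
Unit 2 (fractured limestone): v = 85.7×0.0012/0.07 = 1.469 m/d, t = 1020/1.469 = 694.3 d
Faster: 694.3 d / 365 = 1.90 yr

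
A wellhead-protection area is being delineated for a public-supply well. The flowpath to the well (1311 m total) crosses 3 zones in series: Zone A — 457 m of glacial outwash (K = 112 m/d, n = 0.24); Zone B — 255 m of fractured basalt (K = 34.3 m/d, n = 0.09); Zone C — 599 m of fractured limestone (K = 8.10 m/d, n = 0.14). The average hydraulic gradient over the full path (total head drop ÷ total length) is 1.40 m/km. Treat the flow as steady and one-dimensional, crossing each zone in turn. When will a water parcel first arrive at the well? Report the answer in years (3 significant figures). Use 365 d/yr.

27.6 years

For zones in series the flux q is common to all zones; the equivalent conductivity is the harmonic (thickness-weighted) mean, K_eq = L_total / Σ(L_j/K_j).
Σ(L/K) = 457/112 + 255/34.3 + 599/8.10 = 4.080 + 7.434 + 73.95 = 85.47 d
K_eq = L_total / Σ(L/K) = 1311 / 85.47 = 15.34 m/d
q = K_eq · i = 15.34 × 0.0014 = 0.02148 m/d (same in every zone)
Zone A: v = q/n = 0.02148/0.24 = 0.08948 m/d → t_A = 457/0.08948 = 5107 d
Zone B: v = q/n = 0.02148/0.09 = 0.2386 m/d → t_B = 255/0.2386 = 1069 d
Zone C: v = q/n = 0.02148/0.14 = 0.1534 m/d → t_C = 599/0.1534 = 3905 d
Total t = 5107 + 1069 + 3905 = 10080 d
   = 10080 / 365 = 27.6 yr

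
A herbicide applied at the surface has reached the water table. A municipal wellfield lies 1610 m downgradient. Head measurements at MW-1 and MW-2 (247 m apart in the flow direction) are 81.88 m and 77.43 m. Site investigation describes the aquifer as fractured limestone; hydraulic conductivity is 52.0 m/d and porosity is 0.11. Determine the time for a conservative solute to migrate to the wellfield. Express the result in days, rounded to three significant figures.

189 days

Hydraulic gradient i = (81.88 − 77.43) / 247 = 4.45 / 247 = 0.01802
Darcy flux q = K·i = 52.0 × 0.01802 = 0.9368 m/d
v = Ki/n = 52.0·0.01802/0.11 = 8.517 m/d
t = L / v = 1610 / 8.517 = 189.0 d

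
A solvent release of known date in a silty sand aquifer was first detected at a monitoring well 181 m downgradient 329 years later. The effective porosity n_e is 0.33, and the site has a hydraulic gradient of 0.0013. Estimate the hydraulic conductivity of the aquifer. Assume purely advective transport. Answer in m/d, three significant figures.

0.383 m/d

t = 329 years = 120100 d
v = L / t = 181 / 120100 = 0.001507 m/d
K = v · n / i = 0.001507 × 0.33 / 0.0013 = 0.383 m/d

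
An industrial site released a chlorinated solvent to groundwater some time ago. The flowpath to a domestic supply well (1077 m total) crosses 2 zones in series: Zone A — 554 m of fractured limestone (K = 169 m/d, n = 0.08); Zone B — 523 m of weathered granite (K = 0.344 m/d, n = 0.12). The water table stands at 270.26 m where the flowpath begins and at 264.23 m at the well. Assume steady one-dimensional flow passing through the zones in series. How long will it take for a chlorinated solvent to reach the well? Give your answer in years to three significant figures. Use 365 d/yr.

Total head drop ΔH = 270.26 − 264.23 = 6.03 m
Steady 1-D flow in series ⇒ the Darcy flux q is identical in every zone and the zone head losses add (resistances L/K in series).
Σ(L/K) = 554/169 + 523/0.344 = 3.278 + 1520 = 1524 d
q = ΔH / Σ(L/K) = 6.03 / 1524 = 0.003958 m/d (same in every zone)
Zone A: v = q/n = 0.003958/0.08 = 0.04947 m/d → t_A = 554/0.04947 = 11200 d
Zone B: v = q/n = 0.003958/0.12 = 0.03298 m/d → t_B = 523/0.03298 = 15860 d
Total t = 11200 + 15860 = 27060 d
   = 27060 / 365 = 74.1 yr

74.1 years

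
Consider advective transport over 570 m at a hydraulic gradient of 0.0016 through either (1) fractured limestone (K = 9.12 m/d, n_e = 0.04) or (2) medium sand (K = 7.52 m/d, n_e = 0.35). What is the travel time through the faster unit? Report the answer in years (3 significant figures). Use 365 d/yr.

Unit 1 (fractured limestone): v = 9.12×0.0016/0.04 = 0.3648 m/d, t = 570/0.3648 = 1563 d
Unit 2 (medium sand): v = 7.52×0.0016/0.35 = 0.03438 m/d, t = 570/0.03438 = 16580 d
Faster: 1563 d / 365 = 4.28 yr

4.28 years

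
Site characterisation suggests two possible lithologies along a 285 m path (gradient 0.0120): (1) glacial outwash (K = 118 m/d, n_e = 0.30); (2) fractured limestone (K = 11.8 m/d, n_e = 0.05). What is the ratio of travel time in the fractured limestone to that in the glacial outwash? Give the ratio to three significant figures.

1.67

Unit 1 (glacial outwash): v = 118×0.012/0.30 = 4.720 m/d, t = 285/4.720 = 60.38 d
Unit 2 (fractured limestone): v = 11.8×0.012/0.05 = 2.832 m/d, t = 285/2.832 = 100.6 d
t(fractured limestone) / t(glacial outwash) = 100.6/60.38 = 1.67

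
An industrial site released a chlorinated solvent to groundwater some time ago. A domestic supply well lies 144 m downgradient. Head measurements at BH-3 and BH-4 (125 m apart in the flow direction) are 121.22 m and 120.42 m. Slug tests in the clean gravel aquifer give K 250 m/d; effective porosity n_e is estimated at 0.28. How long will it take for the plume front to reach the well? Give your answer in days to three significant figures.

Hydraulic gradient i = (121.22 − 120.42) / 125 = 0.80 / 125 = 0.006400
q = Ki = 250 × 0.006400 = 1.600 m/d
v = Ki/n = 250·0.006400/0.28 = 5.714 m/d
t = L / v = 144 / 5.714 = 25.20 d

25.2 days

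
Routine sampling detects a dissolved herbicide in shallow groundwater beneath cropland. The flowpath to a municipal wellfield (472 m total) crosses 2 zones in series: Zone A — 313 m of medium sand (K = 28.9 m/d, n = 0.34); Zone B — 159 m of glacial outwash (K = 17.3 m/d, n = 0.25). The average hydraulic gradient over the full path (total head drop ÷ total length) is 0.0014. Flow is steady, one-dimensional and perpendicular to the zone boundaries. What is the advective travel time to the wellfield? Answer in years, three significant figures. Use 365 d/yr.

Steady 1-D flow in series ⇒ the Darcy flux q is identical in every zone and the zone head losses add (resistances L/K in series).
Σ(L/K) = 313/28.9 + 159/17.3 = 10.83 + 9.191 = 20.02 d
K_eq = L_total / Σ(L/K) = 472 / 20.02 = 23.58 m/d
q = K_eq · i = 23.58 × 0.0014 = 0.03301 m/d (same in every zone)
Zone A: v = q/n = 0.03301/0.34 = 0.09707 m/d → t_A = 313/0.09707 = 3224 d
Zone B: v = q/n = 0.03301/0.25 = 0.1320 m/d → t_B = 159/0.1320 = 1204 d
Total t = 3224 + 1204 = 4429 d
   = 4429 / 365 = 12.1 yr

12.1 years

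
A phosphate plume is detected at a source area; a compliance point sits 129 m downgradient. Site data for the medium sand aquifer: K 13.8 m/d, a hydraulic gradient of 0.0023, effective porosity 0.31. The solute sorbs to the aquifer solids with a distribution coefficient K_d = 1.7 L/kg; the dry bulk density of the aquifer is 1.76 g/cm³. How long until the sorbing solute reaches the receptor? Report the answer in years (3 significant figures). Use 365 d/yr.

Specific discharge q = 13.8 × 0.0023 = 0.03174 m/d
v_s = q/n_e = 0.03174/0.31 = 0.1024 m/d
Retardation R = 1 + ρ_b·K_d/n = 1 + 1.76×1.7/0.31 = 10.65
Contaminant velocity v_c = v/R = 0.1024/10.65 = 0.009612 m/d
t = L/v_c = 129/0.009612 = 13420 d
   = 13420/365 = 36.8 yr

36.8 years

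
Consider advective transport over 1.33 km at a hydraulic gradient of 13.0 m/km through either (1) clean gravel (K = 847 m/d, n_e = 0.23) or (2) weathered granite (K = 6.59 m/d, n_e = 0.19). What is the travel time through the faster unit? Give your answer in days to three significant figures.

Unit 1 (clean gravel): v = 847×0.013/0.23 = 47.87 m/d, t = 1330/47.87 = 27.78 d
Unit 2 (weathered granite): v = 6.59×0.013/0.19 = 0.4509 m/d, t = 1330/0.4509 = 2950 d
Faster unit: t = 27.8 d

27.8 days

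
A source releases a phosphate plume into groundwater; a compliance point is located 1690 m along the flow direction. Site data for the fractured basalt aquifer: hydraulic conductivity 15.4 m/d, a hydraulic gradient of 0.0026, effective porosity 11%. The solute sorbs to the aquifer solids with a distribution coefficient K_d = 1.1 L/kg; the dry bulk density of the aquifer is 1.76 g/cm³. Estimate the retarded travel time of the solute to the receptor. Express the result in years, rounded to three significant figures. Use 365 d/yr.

237 years

Darcy flux q = K·i = 15.4 × 0.0026 = 0.04004 m/d
v = Ki/n = 15.4·0.0026/0.11 = 0.3640 m/d
Retardation R = 1 + ρ_b·K_d/n = 1 + 1.76×1.1/0.11 = 18.60
Contaminant velocity v_c = v/R = 0.3640/18.60 = 0.01957 m/d
t = L/v_c = 1690/0.01957 = 86360 d
   = 86360/365 = 237 yr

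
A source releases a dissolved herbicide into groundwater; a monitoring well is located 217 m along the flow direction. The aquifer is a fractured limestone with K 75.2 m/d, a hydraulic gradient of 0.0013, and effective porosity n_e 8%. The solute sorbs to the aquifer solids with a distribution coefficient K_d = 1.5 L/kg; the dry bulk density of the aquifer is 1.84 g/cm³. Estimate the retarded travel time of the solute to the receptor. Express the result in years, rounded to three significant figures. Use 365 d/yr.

q = Ki = 75.2 × 0.0013 = 0.09776 m/d
Seepage velocity v = q / n = 0.09776 / 0.08 = 1.222 m/d
Retardation R = 1 + ρ_b·K_d/n = 1 + 1.84×1.5/0.08 = 35.50
Contaminant velocity v_c = v/R = 1.222/35.50 = 0.03442 m/d
t = L/v_c = 217/0.03442 = 6304 d
   = 6304/365 = 17.3 yr

17.3 years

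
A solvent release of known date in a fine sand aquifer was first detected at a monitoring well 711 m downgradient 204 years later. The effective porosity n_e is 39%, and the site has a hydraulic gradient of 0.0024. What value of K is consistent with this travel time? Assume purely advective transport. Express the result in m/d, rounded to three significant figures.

t = 204 years = 74460 d
v = L / t = 711 / 74460 = 0.009549 m/d
K = v · n / i = 0.009549 × 0.39 / 0.0024 = 1.55 m/d

1.55 m/d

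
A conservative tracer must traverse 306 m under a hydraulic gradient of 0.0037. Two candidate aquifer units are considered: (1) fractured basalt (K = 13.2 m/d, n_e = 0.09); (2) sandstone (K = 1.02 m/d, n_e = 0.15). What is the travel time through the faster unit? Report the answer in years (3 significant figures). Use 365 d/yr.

1.54 years

Unit 1 (fractured basalt): v = 13.2×0.0037/0.09 = 0.5427 m/d, t = 306/0.5427 = 563.9 d
Unit 2 (sandstone): v = 1.02×0.0037/0.15 = 0.02516 m/d, t = 306/0.02516 = 12160 d
Faster: 563.9 d / 365 = 1.54 yr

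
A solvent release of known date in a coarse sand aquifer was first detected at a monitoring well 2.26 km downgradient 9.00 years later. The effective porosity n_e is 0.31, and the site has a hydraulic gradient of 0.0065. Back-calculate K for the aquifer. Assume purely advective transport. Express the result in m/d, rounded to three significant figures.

t = 9.00 years = 3285 d
L = 2.26 km = 2260 m
v = L / t = 2260 / 3285 = 0.6880 m/d
K = v · n / i = 0.6880 × 0.31 / 0.0065 = 32.8 m/d

32.8 m/d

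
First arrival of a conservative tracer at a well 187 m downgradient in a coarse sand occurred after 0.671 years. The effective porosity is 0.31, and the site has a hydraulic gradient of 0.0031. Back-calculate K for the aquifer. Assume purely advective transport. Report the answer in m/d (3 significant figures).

t = 0.671 years = 244.9 d
v = L / t = 187 / 244.9 = 0.7635 m/d
K = v · n / i = 0.7635 × 0.31 / 0.0031 = 76.4 m/d

76.4 m/d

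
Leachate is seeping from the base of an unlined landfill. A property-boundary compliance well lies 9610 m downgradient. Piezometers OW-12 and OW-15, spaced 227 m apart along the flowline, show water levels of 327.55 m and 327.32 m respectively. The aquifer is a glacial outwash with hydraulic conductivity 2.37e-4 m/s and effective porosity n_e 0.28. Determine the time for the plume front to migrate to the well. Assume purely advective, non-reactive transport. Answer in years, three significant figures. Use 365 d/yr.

Hydraulic gradient i = (327.55 − 327.32) / 227 = 0.23 / 227 = 0.001013
K = 2.37e-4 m/s × 86400 s/d = 20.48 m/d
Darcy flux q = K·i = 20.48 × 0.001013 = 0.02075 m/d
Seepage velocity v = q / n = 0.02075 / 0.28 = 0.07410 m/d
t = L / v = 9610 / 0.07410 = 129700 d
   = 129700 / 365 = 355 yr

355 years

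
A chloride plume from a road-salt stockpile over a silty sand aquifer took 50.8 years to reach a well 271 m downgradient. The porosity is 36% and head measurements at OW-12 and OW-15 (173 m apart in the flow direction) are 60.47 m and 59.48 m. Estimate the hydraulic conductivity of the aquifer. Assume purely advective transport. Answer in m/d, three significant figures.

Hydraulic gradient i = (60.47 − 59.48) / 173 = 0.99 / 173 = 0.005723
t = 50.8 years = 18540 d
v = L / t = 271 / 18540 = 0.01462 m/d
K = v · n / i = 0.01462 × 0.36 / 0.005723 = 0.919 m/d

0.919 m/d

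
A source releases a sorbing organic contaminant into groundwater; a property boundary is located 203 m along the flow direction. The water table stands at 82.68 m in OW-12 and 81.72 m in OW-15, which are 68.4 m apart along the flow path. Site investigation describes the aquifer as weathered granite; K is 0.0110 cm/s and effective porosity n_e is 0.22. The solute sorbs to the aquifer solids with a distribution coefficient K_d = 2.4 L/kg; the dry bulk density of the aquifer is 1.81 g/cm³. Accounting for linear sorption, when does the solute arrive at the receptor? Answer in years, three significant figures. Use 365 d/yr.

19.0 years

Hydraulic gradient i = (82.68 − 81.72) / 68.4 = 0.96 / 68.4 = 0.01404
K = 0.0110 cm/s × 864 = 9.504 m/d
q = Ki = 9.504 × 0.01404 = 0.1334 m/d
Average linear velocity = 0.1334 / 0.22 = 0.6063 m/d
Retardation R = 1 + ρ_b·K_d/n = 1 + 1.81×2.4/0.22 = 20.75
Contaminant velocity v_c = v/R = 0.6063/20.75 = 0.02923 m/d
t = L/v_c = 203/0.02923 = 6946 d
   = 6946/365 = 19.0 yr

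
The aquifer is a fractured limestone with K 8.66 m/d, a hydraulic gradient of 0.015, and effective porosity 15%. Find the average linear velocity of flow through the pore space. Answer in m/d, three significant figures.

0.866 m/d

Specific discharge q = 8.66 × 0.015 = 0.1299 m/d
Average linear velocity = 0.1299 / 0.15 = 0.8660 m/d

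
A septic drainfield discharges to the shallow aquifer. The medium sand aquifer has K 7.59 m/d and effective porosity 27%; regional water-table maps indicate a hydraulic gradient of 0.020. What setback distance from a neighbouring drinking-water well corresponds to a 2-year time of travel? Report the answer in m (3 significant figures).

Specific discharge q = 7.59 × 0.020 = 0.1518 m/d
Average linear velocity = 0.1518 / 0.27 = 0.5622 m/d
T = 2 yr × 365 = 730 d
L = v × T = 0.5622 × 730 = 410.4 m

410 m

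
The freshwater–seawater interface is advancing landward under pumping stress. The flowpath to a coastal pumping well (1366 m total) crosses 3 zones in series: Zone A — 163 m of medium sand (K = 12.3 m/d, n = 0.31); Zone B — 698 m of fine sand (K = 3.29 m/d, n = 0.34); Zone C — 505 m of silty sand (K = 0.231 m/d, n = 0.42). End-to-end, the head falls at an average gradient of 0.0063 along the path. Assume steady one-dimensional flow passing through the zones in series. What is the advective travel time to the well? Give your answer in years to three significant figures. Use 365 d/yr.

384 years

For zones in series the flux q is common to all zones; the equivalent conductivity is the harmonic (thickness-weighted) mean, K_eq = L_total / Σ(L_j/K_j).
Σ(L/K) = 163/12.3 + 698/3.29 + 505/0.231 = 13.25 + 212.2 + 2186 = 2412 d
K_eq = L_total / Σ(L/K) = 1366 / 2412 = 0.5664 m/d
q = K_eq · i = 0.5664 × 0.0063 = 0.003569 m/d (same in every zone)
Zone A: v = q/n = 0.003569/0.31 = 0.01151 m/d → t_A = 163/0.01151 = 14160 d
Zone B: v = q/n = 0.003569/0.34 = 0.01050 m/d → t_B = 698/0.01050 = 66500 d
Zone C: v = q/n = 0.003569/0.42 = 0.008497 m/d → t_C = 505/0.008497 = 59440 d
Total t = 14160 + 66500 + 59440 = 140100 d
   = 140100 / 365 = 384 yr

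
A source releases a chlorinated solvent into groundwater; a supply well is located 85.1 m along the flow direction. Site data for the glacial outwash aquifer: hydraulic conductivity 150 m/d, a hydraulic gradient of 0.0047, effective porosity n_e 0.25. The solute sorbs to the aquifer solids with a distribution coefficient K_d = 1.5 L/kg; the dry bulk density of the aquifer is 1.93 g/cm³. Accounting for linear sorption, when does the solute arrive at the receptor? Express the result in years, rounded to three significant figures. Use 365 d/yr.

1.04 years

Darcy flux q = K·i = 150 × 0.0047 = 0.7050 m/d
Seepage velocity v = q / n = 0.7050 / 0.25 = 2.820 m/d
Retardation R = 1 + ρ_b·K_d/n = 1 + 1.93×1.5/0.25 = 12.58
Contaminant velocity v_c = v/R = 2.820/12.58 = 0.2242 m/d
t = L/v_c = 85.1/0.2242 = 379.6 d
   = 379.6/365 = 1.04 yr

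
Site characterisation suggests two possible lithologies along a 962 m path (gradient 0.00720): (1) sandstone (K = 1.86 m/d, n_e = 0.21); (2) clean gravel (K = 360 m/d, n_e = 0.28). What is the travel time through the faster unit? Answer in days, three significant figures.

104 days

Unit 1 (sandstone): v = 1.86×0.0072/0.21 = 0.06377 m/d, t = 962/0.06377 = 15090 d
Unit 2 (clean gravel): v = 360×0.0072/0.28 = 9.257 m/d, t = 962/9.257 = 103.9 d
Faster unit: t = 104 d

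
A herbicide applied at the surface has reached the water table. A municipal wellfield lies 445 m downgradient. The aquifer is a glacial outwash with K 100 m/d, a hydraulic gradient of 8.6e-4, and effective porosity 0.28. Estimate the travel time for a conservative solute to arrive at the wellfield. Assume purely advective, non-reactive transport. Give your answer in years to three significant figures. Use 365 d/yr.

q = Ki = 100 × 8.6e-4 = 0.08600 m/d
Average linear velocity = 0.08600 / 0.28 = 0.3071 m/d
t = L / v = 445 / 0.3071 = 1449 d
   = 1449 / 365 = 3.97 yr

3.97 years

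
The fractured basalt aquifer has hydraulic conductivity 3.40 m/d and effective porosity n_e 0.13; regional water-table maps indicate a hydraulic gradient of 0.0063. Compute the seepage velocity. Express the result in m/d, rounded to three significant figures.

q = Ki = 3.40 × 0.0063 = 0.02142 m/d
v = Ki/n = 3.40·0.0063/0.13 = 0.1648 m/d

0.165 m/d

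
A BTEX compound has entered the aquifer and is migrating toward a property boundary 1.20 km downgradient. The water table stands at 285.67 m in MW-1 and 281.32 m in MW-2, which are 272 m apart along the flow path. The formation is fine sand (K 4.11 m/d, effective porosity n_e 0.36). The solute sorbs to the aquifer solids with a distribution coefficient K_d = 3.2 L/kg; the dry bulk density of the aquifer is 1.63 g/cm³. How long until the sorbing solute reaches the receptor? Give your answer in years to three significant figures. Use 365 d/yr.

279 years

Hydraulic gradient i = (285.67 − 281.32) / 272 = 4.35 / 272 = 0.01599
Specific discharge q = 4.11 × 0.01599 = 0.06573 m/d
v = Ki/n = 4.11·0.01599/0.36 = 0.1826 m/d
Retardation R = 1 + ρ_b·K_d/n = 1 + 1.63×3.2/0.36 = 15.49
Contaminant velocity v_c = v/R = 0.1826/15.49 = 0.01179 m/d
L = 1.20 km = 1200 m
t = L/v_c = 1200/0.01179 = 101800 d
   = 101800/365 = 279 yr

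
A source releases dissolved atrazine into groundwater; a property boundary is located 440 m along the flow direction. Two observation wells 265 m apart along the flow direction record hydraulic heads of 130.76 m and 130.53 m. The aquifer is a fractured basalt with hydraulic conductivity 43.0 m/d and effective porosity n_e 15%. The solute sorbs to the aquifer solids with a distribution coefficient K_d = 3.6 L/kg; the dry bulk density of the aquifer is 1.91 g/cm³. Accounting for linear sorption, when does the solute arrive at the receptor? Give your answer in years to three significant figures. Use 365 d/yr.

227 years

Hydraulic gradient i = (130.76 − 130.53) / 265 = 0.23 / 265 = 8.679e-4
q = Ki = 43.0 × 8.679e-4 = 0.03732 m/d
v = Ki/n = 43.0·8.679e-4/0.15 = 0.2488 m/d
Retardation R = 1 + ρ_b·K_d/n = 1 + 1.91×3.6/0.15 = 46.84
Contaminant velocity v_c = v/R = 0.2488/46.84 = 0.005312 m/d
t = L/v_c = 440/0.005312 = 82830 d
   = 82830/365 = 227 yr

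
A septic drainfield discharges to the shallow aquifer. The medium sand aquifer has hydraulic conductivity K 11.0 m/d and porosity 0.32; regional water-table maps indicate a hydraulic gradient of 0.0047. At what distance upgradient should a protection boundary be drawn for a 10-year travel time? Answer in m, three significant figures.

590 m

q = Ki = 11.0 × 0.0047 = 0.05170 m/d
v_s = q/n_e = 0.05170/0.32 = 0.1616 m/d
T = 10 yr × 365 = 3650 d
L = v × T = 0.1616 × 3650 = 589.7 m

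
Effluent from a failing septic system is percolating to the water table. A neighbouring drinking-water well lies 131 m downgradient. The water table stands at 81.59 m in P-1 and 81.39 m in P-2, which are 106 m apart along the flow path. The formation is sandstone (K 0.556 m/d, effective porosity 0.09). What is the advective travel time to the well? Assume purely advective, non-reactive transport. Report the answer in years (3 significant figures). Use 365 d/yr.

30.8 years

Hydraulic gradient i = (81.59 − 81.39) / 106 = 0.20 / 106 = 0.001887
Specific discharge q = 0.556 × 0.001887 = 0.001049 m/d
Average linear velocity = 0.001049 / 0.09 = 0.01166 m/d
t = L / v = 131 / 0.01166 = 11240 d
   = 11240 / 365 = 30.8 yr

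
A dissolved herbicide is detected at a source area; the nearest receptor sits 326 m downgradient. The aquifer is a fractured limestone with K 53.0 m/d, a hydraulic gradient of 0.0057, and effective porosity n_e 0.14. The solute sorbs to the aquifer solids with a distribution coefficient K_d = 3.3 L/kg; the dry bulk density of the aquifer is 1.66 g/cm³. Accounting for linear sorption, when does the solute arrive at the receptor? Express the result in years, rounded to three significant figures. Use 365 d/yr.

16.6 years

Darcy flux q = K·i = 53.0 × 0.0057 = 0.3021 m/d
Average linear velocity = 0.3021 / 0.14 = 2.158 m/d
Retardation R = 1 + ρ_b·K_d/n = 1 + 1.66×3.3/0.14 = 40.13
Contaminant velocity v_c = v/R = 2.158/40.13 = 0.05377 m/d
t = L/v_c = 326/0.05377 = 6062 d
   = 6062/365 = 16.6 yr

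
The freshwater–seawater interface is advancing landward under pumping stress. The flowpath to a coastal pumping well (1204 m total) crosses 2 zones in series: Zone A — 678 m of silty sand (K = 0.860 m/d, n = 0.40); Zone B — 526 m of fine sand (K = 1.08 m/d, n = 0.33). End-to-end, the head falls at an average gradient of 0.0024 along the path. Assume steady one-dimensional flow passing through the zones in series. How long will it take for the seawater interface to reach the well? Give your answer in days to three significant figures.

Continuity: the same q passes through each zone, so ΔH = q·Σ(L_j/K_j) — the zones act as resistances in series.
Σ(L/K) = 678/0.860 + 526/1.08 = 788.4 + 487.0 = 1275 d
K_eq = L_total / Σ(L/K) = 1204 / 1275 = 0.9440 m/d
q = K_eq · i = 0.9440 × 0.0024 = 0.002266 m/d (same in every zone)
Zone A: v = q/n = 0.002266/0.40 = 0.005664 m/d → t_A = 678/0.005664 = 119700 d
Zone B: v = q/n = 0.002266/0.33 = 0.006866 m/d → t_B = 526/0.006866 = 76610 d
Total t = 119700 + 76610 = 196300 d

196000 days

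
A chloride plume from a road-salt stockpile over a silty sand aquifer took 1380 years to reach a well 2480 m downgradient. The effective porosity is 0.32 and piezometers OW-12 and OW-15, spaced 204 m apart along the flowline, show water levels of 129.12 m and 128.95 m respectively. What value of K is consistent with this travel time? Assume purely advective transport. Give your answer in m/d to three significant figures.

1.89 m/d

Hydraulic gradient i = (129.12 − 128.95) / 204 = 0.17 / 204 = 8.333e-4
t = 1380 years = 503700 d
v = L / t = 2480 / 503700 = 0.004924 m/d
K = v · n / i = 0.004924 × 0.32 / 8.333e-4 = 1.89 m/d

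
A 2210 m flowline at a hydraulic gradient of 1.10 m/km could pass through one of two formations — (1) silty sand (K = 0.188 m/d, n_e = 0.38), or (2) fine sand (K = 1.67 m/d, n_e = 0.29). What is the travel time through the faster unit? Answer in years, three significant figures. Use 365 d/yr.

956 years

Unit 1 (silty sand): v = 0.188×0.0011/0.38 = 5.442e-4 m/d, t = 2210/5.442e-4 = 4.061e6 d
Unit 2 (fine sand): v = 1.67×0.0011/0.29 = 0.006334 m/d, t = 2210/0.006334 = 348900 d
Faster: 348900 d / 365 = 956 yr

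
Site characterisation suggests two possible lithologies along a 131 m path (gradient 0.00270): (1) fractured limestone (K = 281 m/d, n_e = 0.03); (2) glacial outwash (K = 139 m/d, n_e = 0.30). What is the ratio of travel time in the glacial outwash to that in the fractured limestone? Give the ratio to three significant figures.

Unit 1 (fractured limestone): v = 281×0.0027/0.03 = 25.29 m/d, t = 131/25.29 = 5.180 d
Unit 2 (glacial outwash): v = 139×0.0027/0.30 = 1.251 m/d, t = 131/1.251 = 104.7 d
t(glacial outwash) / t(fractured limestone) = 104.7/5.180 = 20.2

20.2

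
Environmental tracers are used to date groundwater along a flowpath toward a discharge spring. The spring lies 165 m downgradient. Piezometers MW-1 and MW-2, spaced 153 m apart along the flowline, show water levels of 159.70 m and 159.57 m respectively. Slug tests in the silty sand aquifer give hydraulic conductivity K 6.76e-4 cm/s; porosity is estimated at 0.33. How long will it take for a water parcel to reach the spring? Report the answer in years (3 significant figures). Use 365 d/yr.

301 years

Hydraulic gradient i = (159.70 − 159.57) / 153 = 0.13 / 153 = 8.497e-4
K = 6.76e-4 cm/s × 864 = 0.5841 m/d
Darcy flux q = K·i = 0.5841 × 8.497e-4 = 4.963e-4 m/d
Seepage velocity v = q / n = 4.963e-4 / 0.33 = 0.001504 m/d
t = L / v = 165 / 0.001504 = 109700 d
   = 109700 / 365 = 301 yr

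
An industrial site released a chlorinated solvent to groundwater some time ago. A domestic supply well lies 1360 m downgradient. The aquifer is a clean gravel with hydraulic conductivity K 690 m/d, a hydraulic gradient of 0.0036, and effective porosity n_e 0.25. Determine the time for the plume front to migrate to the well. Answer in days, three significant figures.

Darcy flux q = K·i = 690 × 0.0036 = 2.484 m/d
v = Ki/n = 690·0.0036/0.25 = 9.936 m/d
t = L / v = 1360 / 9.936 = 136.9 d

137 days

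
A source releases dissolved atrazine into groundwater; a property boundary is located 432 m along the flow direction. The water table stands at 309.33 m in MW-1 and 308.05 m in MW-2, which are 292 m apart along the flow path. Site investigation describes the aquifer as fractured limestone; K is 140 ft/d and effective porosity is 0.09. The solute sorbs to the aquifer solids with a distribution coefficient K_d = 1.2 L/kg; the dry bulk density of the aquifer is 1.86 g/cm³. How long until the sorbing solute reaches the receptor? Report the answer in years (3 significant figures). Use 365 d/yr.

Hydraulic gradient i = (309.33 − 308.05) / 292 = 1.28 / 292 = 0.004384
K = 140 ft/d × 0.3048 = 42.67 m/d
Specific discharge q = 42.67 × 0.004384 = 0.1871 m/d
v_s = q/n_e = 0.1871/0.09 = 2.078 m/d
Retardation R = 1 + ρ_b·K_d/n = 1 + 1.86×1.2/0.09 = 25.80
Contaminant velocity v_c = v/R = 2.078/25.80 = 0.08056 m/d
t = L/v_c = 432/0.08056 = 5363 d
   = 5363/365 = 14.7 yr

14.7 years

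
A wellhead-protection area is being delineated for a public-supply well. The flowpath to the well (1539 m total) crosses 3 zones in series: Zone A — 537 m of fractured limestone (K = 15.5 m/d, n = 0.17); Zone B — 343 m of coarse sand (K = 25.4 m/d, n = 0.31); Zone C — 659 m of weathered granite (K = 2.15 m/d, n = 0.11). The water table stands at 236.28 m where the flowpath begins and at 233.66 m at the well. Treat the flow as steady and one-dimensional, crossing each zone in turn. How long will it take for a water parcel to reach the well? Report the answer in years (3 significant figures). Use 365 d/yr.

Total head drop ΔH = 236.28 − 233.66 = 2.62 m
Continuity: the same q passes through each zone, so ΔH = q·Σ(L_j/K_j) — the zones act as resistances in series.
Σ(L/K) = 537/15.5 + 343/25.4 + 659/2.15 = 34.65 + 13.50 + 306.5 = 354.7 d
q = ΔH / Σ(L/K) = 2.62 / 354.7 = 0.007387 m/d (same in every zone)
Zone A: v = q/n = 0.007387/0.17 = 0.04345 m/d → t_A = 537/0.04345 = 12360 d
Zone B: v = q/n = 0.007387/0.31 = 0.02383 m/d → t_B = 343/0.02383 = 14390 d
Zone C: v = q/n = 0.007387/0.11 = 0.06716 m/d → t_C = 659/0.06716 = 9813 d
Total t = 12360 + 14390 + 9813 = 36560 d
   = 36560 / 365 = 100 yr

100 years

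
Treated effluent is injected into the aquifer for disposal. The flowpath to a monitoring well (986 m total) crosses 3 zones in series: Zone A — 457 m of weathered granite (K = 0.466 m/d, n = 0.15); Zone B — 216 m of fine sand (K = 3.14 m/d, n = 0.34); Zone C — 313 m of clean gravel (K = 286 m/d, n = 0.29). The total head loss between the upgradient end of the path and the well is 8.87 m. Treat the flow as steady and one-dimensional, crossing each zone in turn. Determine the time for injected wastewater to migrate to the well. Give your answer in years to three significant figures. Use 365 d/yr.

Steady 1-D flow in series ⇒ the Darcy flux q is identical in every zone and the zone head losses add (resistances L/K in series).
Σ(L/K) = 457/0.466 + 216/3.14 + 313/286 = 980.7 + 68.79 + 1.094 = 1051 d
q = ΔH / Σ(L/K) = 8.87 / 1051 = 0.008443 m/d (same in every zone)
Zone A: v = q/n = 0.008443/0.15 = 0.05629 m/d → t_A = 457/0.05629 = 8119 d
Zone B: v = q/n = 0.008443/0.34 = 0.02483 m/d → t_B = 216/0.02483 = 8698 d
Zone C: v = q/n = 0.008443/0.29 = 0.02911 m/d → t_C = 313/0.02911 = 10750 d
Total t = 8119 + 8698 + 10750 = 27570 d
   = 27570 / 365 = 75.5 yr

75.5 years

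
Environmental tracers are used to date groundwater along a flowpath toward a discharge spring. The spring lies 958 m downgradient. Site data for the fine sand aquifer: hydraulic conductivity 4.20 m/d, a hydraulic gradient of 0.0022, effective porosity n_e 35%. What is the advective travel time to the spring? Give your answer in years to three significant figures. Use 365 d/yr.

99.4 years

q = Ki = 4.20 × 0.0022 = 0.009240 m/d
Seepage velocity v = q / n = 0.009240 / 0.35 = 0.02640 m/d
t = L / v = 958 / 0.02640 = 36290 d
   = 36290 / 365 = 99.4 yr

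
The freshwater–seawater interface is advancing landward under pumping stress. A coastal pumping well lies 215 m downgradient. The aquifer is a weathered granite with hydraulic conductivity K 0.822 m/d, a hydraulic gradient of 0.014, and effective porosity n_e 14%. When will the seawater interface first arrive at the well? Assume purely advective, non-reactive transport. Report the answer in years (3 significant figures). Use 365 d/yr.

q = Ki = 0.822 × 0.014 = 0.01151 m/d
v = Ki/n = 0.822·0.014/0.14 = 0.08220 m/d
t = L / v = 215 / 0.08220 = 2616 d
   = 2616 / 365 = 7.17 yr

7.17 years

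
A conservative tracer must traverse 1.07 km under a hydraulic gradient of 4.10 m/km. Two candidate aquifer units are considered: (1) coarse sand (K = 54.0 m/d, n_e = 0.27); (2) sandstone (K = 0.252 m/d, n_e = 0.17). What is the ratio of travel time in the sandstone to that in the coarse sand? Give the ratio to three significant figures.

135

Unit 1 (coarse sand): v = 54.0×0.0041/0.27 = 0.8200 m/d, t = 1070/0.8200 = 1305 d
Unit 2 (sandstone): v = 0.252×0.0041/0.17 = 0.006078 m/d, t = 1070/0.006078 = 176100 d
t(sandstone) / t(coarse sand) = 176100/1305 = 135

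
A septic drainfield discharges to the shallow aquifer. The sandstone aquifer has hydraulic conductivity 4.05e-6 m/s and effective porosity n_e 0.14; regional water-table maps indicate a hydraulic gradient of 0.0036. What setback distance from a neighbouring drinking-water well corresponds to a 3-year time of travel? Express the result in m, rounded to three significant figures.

K = 4.05e-6 m/s × 86400 s/d = 0.3499 m/d
Darcy flux q = K·i = 0.3499 × 0.0036 = 0.001260 m/d
Seepage velocity v = q / n = 0.001260 / 0.14 = 0.008998 m/d
T = 3 yr × 365 = 1095 d
L = v × T = 0.008998 × 1095 = 9.853 m

9.85 m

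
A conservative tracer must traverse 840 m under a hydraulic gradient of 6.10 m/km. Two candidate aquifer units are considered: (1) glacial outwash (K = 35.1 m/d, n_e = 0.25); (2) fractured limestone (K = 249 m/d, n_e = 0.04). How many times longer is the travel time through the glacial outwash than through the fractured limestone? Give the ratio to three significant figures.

Unit 1 (glacial outwash): v = 35.1×0.0061/0.25 = 0.8564 m/d, t = 840/0.8564 = 980.8 d
Unit 2 (fractured limestone): v = 249×0.0061/0.04 = 37.97 m/d, t = 840/37.97 = 22.12 d
t(glacial outwash) / t(fractured limestone) = 980.8/22.12 = 44.3

44.3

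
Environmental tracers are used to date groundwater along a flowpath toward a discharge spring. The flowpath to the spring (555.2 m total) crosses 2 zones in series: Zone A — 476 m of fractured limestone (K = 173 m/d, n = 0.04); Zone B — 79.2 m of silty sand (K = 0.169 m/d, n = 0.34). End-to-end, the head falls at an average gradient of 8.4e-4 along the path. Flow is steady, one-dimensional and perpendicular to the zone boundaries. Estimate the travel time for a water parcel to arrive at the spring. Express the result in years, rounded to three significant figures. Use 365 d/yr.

Steady 1-D flow in series ⇒ the Darcy flux q is identical in every zone and the zone head losses add (resistances L/K in series).
Σ(L/K) = 476/173 + 79.2/0.169 = 2.751 + 468.6 = 471.4 d
K_eq = L_total / Σ(L/K) = 555.2 / 471.4 = 1.178 m/d
q = K_eq · i = 1.178 × 8.4e-4 = 9.893e-4 m/d (same in every zone)
Zone A: v = q/n = 9.893e-4/0.04 = 0.02473 m/d → t_A = 476/0.02473 = 19250 d
Zone B: v = q/n = 9.893e-4/0.34 = 0.002910 m/d → t_B = 79.2/0.002910 = 27220 d
Total t = 19250 + 27220 = 46460 d
   = 46460 / 365 = 127 yr

127 years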